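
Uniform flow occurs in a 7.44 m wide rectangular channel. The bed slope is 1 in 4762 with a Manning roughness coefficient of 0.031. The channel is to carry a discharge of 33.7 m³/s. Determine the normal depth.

y_n = 5.65 m

Manning's equation rearranged: A R^(2/3) = nQ / (1·√S) = 0.031 × 33.7 / (√0.00021) = 72.09.
Try y = 6.94 m: A R^(2/3) = 93.12 — over.
Try y = 5.65 m: A R^(2/3) = 72.03 — close enough.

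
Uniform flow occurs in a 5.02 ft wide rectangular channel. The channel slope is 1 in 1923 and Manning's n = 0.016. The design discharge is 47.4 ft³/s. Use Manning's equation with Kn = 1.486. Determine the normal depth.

y_n = 3.47 ft

Manning's equation rearranged: A R^(2/3) = nQ / (1.486·√S) = 0.016 × 47.4 / (1.486 × √0.00052) = 22.38.
At y = 2.44 ft: A R^(2/3) = 14.12 — low.
At y = 4.11 ft: A R^(2/3) = 27.73 — high.
At y = 3.47 ft: A R^(2/3) = 22.38 — close enough.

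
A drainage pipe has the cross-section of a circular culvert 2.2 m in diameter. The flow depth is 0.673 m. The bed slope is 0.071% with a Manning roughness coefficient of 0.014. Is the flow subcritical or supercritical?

For a circular section of diameter D = 2.2 m at depth y = 0.673 m, the central angle is θ = 2 arccos(1 − 2y/D) = 2.344 rad. Then A = (D²/8)(θ − sin θ) = 0.9854 m² and P = Dθ/2 = 2.579 m.
Hydraulic radius R = A/P = 0.9854/2.579 = 0.3821 m.
V = (1/n) R^(2/3) √S = (1/0.014) × 0.3821^(2/3) × √0.00071 = 1.002 m/s. Hydraulic depth D_h = A/T = 0.9854/2.027 = 0.486 m.
Froude number Fr = V/√(g·D_h) = 1.002/√(9.81×0.486) = 0.459, which is less than 1, so the flow is subcritical.

subcritical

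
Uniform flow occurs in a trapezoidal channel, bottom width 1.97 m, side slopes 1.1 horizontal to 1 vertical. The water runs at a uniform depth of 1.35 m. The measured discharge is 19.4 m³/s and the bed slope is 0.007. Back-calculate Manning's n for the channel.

With bottom width b = 1.97 m and side slope z = 1.1: A = (b + zy)y = (1.97 + 1.1×1.35)×1.35 = 4.664 m²; P = b + 2y√(1+z²) = 1.97 + 2×1.35×1.487 = 5.984 m.
Hydraulic radius R = A/P = 4.664/5.984 = 0.7795 m.
Rearranging Manning's equation: n = (1/Q) A R^(2/3) S^(1/2) = (1/19.4) × 4.664 × 0.7795^(2/3) × √0.007 = 0.017.

n = 0.017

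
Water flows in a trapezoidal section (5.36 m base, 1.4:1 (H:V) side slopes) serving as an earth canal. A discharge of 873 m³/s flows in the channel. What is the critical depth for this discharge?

At critical depth, Q² T / (g A³) = 1, i.e. A³/T = Q²/g = 873²/9.81 = 77690.
Try y = 5.79 m: A³/T = 21970 — short.
Try y = 7.86 m: A³/T = 77750 — ≈ 77690.

y_c = 7.86 m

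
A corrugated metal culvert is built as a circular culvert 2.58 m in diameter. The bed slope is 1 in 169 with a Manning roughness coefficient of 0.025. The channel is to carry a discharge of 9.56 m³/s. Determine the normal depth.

Manning's equation rearranged: A R^(2/3) = nQ / (1·√S) = 0.025 × 9.56 / (√0.005917) = 3.107.
At y = 2.06 m: A R^(2/3) = 3.808 — high.
At y = 1.21 m: A R^(2/3) = 1.748 — low.
At y = 1.74 m: A R^(2/3) = 3.109 — matches.

y_n = 1.74 m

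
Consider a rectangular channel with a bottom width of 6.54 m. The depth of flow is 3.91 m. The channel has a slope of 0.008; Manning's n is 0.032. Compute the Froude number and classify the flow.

Flow area A = b·y = 6.54 × 3.91 = 25.57 m². Wetted perimeter P = b + 2y = 6.54 + 2×3.91 = 14.36 m.
Hydraulic radius R = A/P = 25.57/14.36 = 1.781 m.
V = (1/n) R^(2/3) √S = (1/0.032) × 1.781^(2/3) × √0.008 = 4.106 m/s. Hydraulic depth D_h = A/T = 25.57/6.54 = 3.91 m.
Froude number Fr = V/√(g·D_h) = 4.106/√(9.81×3.91) = 0.663, which is less than 1, so the flow is subcritical.

subcritical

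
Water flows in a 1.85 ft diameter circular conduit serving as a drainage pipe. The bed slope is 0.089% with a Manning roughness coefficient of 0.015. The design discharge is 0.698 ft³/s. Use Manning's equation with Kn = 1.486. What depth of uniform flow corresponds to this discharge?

y_n = 0.479 ft

Manning's equation rearranged: A R^(2/3) = nQ / (1.486·√S) = 0.015 × 0.698 / (1.486 × √0.00089) = 0.2362.
Trying y = 0.577 ft: A R^(2/3) = 0.3393 — high.
Trying y = 0.417 ft: A R^(2/3) = 0.1791 — low.
Trying y = 0.479 ft: A R^(2/3) = 0.236 — close enough.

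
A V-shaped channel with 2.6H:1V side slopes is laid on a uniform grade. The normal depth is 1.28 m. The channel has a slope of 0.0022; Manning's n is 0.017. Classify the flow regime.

subcritical

For a triangular section with side slope z = 2.6: A = zy² = 2.6×1.28² = 4.26 m²; P = 2y√(1+z²) = 2×1.28×2.786 = 7.131 m.
Hydraulic radius R = A/P = 4.26/7.131 = 0.5973 m.
V = (1/n) R^(2/3) √S = (1/0.017) × 0.5973^(2/3) × √0.0022 = 1.957 m/s. Hydraulic depth D_h = A/T = 4.26/6.656 = 0.64 m.
Froude number Fr = V/√(g·D_h) = 1.957/√(9.81×0.64) = 0.781, which is less than 1, so the flow is subcritical.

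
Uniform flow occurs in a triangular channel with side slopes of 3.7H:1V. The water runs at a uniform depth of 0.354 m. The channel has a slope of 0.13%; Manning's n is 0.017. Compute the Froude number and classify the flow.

subcritical

For a triangular section with side slope z = 3.7: A = zy² = 3.7×0.354² = 0.4637 m²; P = 2y√(1+z²) = 2×0.354×3.833 = 2.714 m.
Hydraulic radius R = A/P = 0.4637/2.714 = 0.1709 m.
V = (1/n) R^(2/3) √S = (1/0.017) × 0.1709^(2/3) × √0.0013 = 0.6531 m/s. Hydraulic depth D_h = A/T = 0.4637/2.62 = 0.177 m.
Froude number Fr = V/√(g·D_h) = 0.6531/√(9.81×0.177) = 0.496, which is less than 1, so the flow is subcritical.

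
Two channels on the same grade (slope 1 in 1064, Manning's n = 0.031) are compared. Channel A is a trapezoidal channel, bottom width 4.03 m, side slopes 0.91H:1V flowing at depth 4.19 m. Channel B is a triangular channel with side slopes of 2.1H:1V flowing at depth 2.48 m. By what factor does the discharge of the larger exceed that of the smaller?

3.92

Channel A: With bottom width b = 4.03 m and side slope z = 0.91: A = (b + zy)y = (4.03 + 0.91×4.19)×4.19 = 32.86 m²; P = b + 2y√(1+z²) = 4.03 + 2×4.19×1.352 = 15.36 m. Hydraulic radius R = A/P = 32.86/15.36 = 2.139 m. Q_A = (1/0.031)·32.86·2.139^(2/3)·√0.0009398 = 53.96 m³/s.
Channel B: For a triangular section with side slope z = 2.1: A = zy² = 2.1×2.48² = 12.92 m²; P = 2y√(1+z²) = 2×2.48×2.326 = 11.54 m. Hydraulic radius R = A/P = 12.92/11.54 = 1.12 m. Q_B = (1/0.031)·12.92·1.12^(2/3)·√0.0009398 = 13.77 m³/s.
The larger discharge is 53.96 m³/s and the smaller is 13.77 m³/s; the ratio is 3.92.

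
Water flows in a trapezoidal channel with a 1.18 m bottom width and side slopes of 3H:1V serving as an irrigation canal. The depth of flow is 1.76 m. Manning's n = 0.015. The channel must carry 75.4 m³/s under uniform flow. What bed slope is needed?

S = 0.011

With bottom width b = 1.18 m and side slope z = 3: A = (b + zy)y = (1.18 + 3×1.76)×1.76 = 11.37 m²; P = b + 2y√(1+z²) = 1.18 + 2×1.76×3.162 = 12.31 m.
Hydraulic radius R = A/P = 11.37/12.31 = 0.9235 m.
From Manning's equation, S = [nQ / (1 A R^(2/3))]² = [0.015 × 75.4 / (1 × 11.37 × 0.9235^(2/3))]² = 0.011.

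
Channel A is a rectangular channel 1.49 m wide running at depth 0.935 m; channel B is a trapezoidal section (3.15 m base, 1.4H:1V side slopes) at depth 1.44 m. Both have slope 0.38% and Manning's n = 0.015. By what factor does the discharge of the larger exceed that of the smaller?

Channel A: Flow area A = b·y = 1.49 × 0.935 = 1.393 m². Wetted perimeter P = b + 2y = 1.49 + 2×0.935 = 3.36 m. Hydraulic radius R = A/P = 1.393/3.36 = 0.4146 m. Q_A = (1/0.015)·1.393·0.4146^(2/3)·√0.0038 = 3.183 m³/s.
Channel B: With bottom width b = 3.15 m and side slope z = 1.4: A = (b + zy)y = (3.15 + 1.4×1.44)×1.44 = 7.439 m²; P = b + 2y√(1+z²) = 3.15 + 2×1.44×1.72 = 8.105 m. Hydraulic radius R = A/P = 7.439/8.105 = 0.9178 m. Q_B = (1/0.015)·7.439·0.9178^(2/3)·√0.0038 = 28.87 m³/s.
The larger discharge is 28.87 m³/s and the smaller is 3.183 m³/s; the ratio is 9.07.

9.07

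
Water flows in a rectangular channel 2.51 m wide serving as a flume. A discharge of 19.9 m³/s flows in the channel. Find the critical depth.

y_c = 1.86 m

For a rectangular channel, critical depth y_c = (q²/g)^(1/3) where q = Q/b = 19.9/2.51 = 7.928 m²/s.
So y_c = (7.928²/9.81)^(1/3) = 1.86 m.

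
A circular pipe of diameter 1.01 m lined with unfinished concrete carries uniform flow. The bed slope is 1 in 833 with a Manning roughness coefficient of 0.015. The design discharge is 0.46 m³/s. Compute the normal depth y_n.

Manning's equation rearranged: A R^(2/3) = nQ / (1·√S) = 0.015 × 0.46 / (√0.0012) = 0.1991.
Try y = 0.51 m: A R^(2/3) = 0.1627 — low.
Try y = 0.654 m: A R^(2/3) = 0.2408 — high.
Try y = 0.577 m: A R^(2/3) = 0.1992 — matches.

y_n = 0.577 m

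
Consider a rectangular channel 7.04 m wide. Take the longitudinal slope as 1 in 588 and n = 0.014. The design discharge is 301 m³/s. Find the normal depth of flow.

Manning's equation rearranged: A R^(2/3) = nQ / (1·√S) = 0.014 × 301 / (√0.001701) = 102.2.
Try y = 9.24 m: A R^(2/3) = 121.4 — over.
Try y = 8 m: A R^(2/3) = 102.2 — ≈ 102.2.

y_n = 8 m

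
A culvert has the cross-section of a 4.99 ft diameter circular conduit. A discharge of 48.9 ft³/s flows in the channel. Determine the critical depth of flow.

At critical depth, Q² T / (g A³) = 1, i.e. A³/T = Q²/g = 48.9²/32.2 = 74.26.
At y = 1.72 ft: A³/T = 44.95 — short.
At y = 2.2 ft: A³/T = 115.8 — over.
At y = 1.96 ft: A³/T = 74.34 — matches.

y_c = 1.96 ft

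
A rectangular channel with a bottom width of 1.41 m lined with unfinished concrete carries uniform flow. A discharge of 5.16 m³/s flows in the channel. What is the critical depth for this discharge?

y_c = 1.11 m

For a rectangular channel, critical depth y_c = (q²/g)^(1/3) where q = Q/b = 5.16/1.41 = 3.66 m²/s.
So y_c = (3.66²/9.81)^(1/3) = 1.11 m.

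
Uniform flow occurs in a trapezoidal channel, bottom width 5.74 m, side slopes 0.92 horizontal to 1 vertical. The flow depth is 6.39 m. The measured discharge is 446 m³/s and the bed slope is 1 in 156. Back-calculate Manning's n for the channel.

With bottom width b = 5.74 m and side slope z = 0.92: A = (b + zy)y = (5.74 + 0.92×6.39)×6.39 = 74.24 m²; P = b + 2y√(1+z²) = 5.74 + 2×6.39×1.359 = 23.11 m.
Hydraulic radius R = A/P = 74.24/23.11 = 3.213 m.
Rearranging Manning's equation: n = (1/Q) A R^(2/3) S^(1/2) = (1/446) × 74.24 × 3.213^(2/3) × √0.00641 = 0.029.

n = 0.029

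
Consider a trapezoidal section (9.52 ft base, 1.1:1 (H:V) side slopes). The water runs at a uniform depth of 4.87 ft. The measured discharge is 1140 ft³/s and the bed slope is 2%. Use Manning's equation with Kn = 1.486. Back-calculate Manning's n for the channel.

n = 0.0279

With bottom width b = 9.52 ft and side slope z = 1.1: A = (b + zy)y = (9.52 + 1.1×4.87)×4.87 = 72.45 ft²; P = b + 2y√(1+z²) = 9.52 + 2×4.87×1.487 = 24 ft.
Hydraulic radius R = A/P = 72.45/24 = 3.019 ft.
Rearranging Manning's equation: n = (1.486/Q) A R^(2/3) S^(1/2) = (1.486/1140) × 72.45 × 3.019^(2/3) × √0.02 = 0.0279.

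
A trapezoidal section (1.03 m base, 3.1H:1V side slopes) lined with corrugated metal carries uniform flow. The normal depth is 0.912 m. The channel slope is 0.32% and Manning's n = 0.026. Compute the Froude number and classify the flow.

With bottom width b = 1.03 m and side slope z = 3.1: A = (b + zy)y = (1.03 + 3.1×0.912)×0.912 = 3.518 m²; P = b + 2y√(1+z²) = 1.03 + 2×0.912×3.257 = 6.971 m.
Hydraulic radius R = A/P = 3.518/6.971 = 0.5046 m.
V = (1/n) R^(2/3) √S = (1/0.026) × 0.5046^(2/3) × √0.0032 = 1.379 m/s. Hydraulic depth D_h = A/T = 3.518/6.684 = 0.5263 m.
Froude number Fr = V/√(g·D_h) = 1.379/√(9.81×0.5263) = 0.607, which is less than 1, so the flow is subcritical.

subcritical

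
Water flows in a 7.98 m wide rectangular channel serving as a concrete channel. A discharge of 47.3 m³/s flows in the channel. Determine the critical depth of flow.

y_c = 1.53 m

For a rectangular channel, critical depth y_c = (q²/g)^(1/3) where q = Q/b = 47.3/7.98 = 5.927 m²/s.
So y_c = (5.927²/9.81)^(1/3) = 1.53 m.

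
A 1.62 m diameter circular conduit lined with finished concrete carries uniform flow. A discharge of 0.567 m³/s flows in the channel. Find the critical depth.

At critical depth, Q² T / (g A³) = 1, i.e. A³/T = Q²/g = 0.567²/9.81 = 0.03277.
At y = 0.267 m: A³/T = 0.009125 — short.
At y = 0.417 m: A³/T = 0.05226 — over.
At y = 0.37 m: A³/T = 0.03278 — ≈ 0.03277.

y_c = 0.37 m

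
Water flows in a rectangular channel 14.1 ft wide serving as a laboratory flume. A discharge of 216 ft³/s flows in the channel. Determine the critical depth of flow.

y_c = 1.94 ft

For a rectangular channel, critical depth y_c = (q²/g)^(1/3) where q = Q/b = 216/14.1 = 15.32 ft²/s.
So y_c = (15.32²/32.2)^(1/3) = 1.94 ft.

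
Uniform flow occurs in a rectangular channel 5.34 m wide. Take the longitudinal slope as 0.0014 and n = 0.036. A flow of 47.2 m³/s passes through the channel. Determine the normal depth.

Manning's equation rearranged: A R^(2/3) = nQ / (1·√S) = 0.036 × 47.2 / (√0.0014) = 45.41.
Trying y = 6.97 m: A R^(2/3) = 57.71 — too large.
Trying y = 5.06 m: A R^(2/3) = 39.21 — too small.
Trying y = 5.71 m: A R^(2/3) = 45.44 — close enough.

y_n = 5.71 m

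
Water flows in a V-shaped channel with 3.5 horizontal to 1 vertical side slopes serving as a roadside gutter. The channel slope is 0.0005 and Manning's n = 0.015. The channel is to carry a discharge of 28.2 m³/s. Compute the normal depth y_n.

Manning's equation rearranged: A R^(2/3) = nQ / (1·√S) = 0.015 × 28.2 / (√0.0005) = 18.92.
Try y = 2.65 m: A R^(2/3) = 28.89 — over.
Try y = 1.69 m: A R^(2/3) = 8.704 — short.
Try y = 2.26 m: A R^(2/3) = 18.89 — ≈ 18.92.

y_n = 2.26 m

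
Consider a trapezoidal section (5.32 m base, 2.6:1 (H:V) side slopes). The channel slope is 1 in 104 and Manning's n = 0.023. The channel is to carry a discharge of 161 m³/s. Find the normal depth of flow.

Manning's equation rearranged: A R^(2/3) = nQ / (1·√S) = 0.023 × 161 / (√0.009615) = 37.76.
Try y = 2.94 m: A R^(2/3) = 55.48 — high.
Try y = 1.7 m: A R^(2/3) = 17.85 — low.
Try y = 2.45 m: A R^(2/3) = 37.69 — close enough.

y_n = 2.45 m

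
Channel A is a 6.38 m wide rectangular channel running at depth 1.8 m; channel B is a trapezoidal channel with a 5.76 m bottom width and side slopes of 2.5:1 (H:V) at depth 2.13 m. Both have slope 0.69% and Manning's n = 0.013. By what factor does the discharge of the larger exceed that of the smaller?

Channel A: Flow area A = b·y = 6.38 × 1.8 = 11.48 m². Wetted perimeter P = b + 2y = 6.38 + 2×1.8 = 9.98 m. Hydraulic radius R = A/P = 11.48/9.98 = 1.151 m. Q_A = (1/0.013)·11.48·1.151^(2/3)·√0.0069 = 80.58 m³/s.
Channel B: With bottom width b = 5.76 m and side slope z = 2.5: A = (b + zy)y = (5.76 + 2.5×2.13)×2.13 = 23.61 m²; P = b + 2y√(1+z²) = 5.76 + 2×2.13×2.693 = 17.23 m. Hydraulic radius R = A/P = 23.61/17.23 = 1.37 m. Q_B = (1/0.013)·23.61·1.37^(2/3)·√0.0069 = 186.1 m³/s.
The larger discharge is 186.1 m³/s and the smaller is 80.58 m³/s; the ratio is 2.31.

2.31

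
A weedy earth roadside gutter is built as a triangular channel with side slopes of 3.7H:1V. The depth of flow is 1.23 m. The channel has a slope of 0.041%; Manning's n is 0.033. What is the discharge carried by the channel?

Q = 2.43 m³/s

For a triangular section with side slope z = 3.7: A = zy² = 3.7×1.23² = 5.598 m²; P = 2y√(1+z²) = 2×1.23×3.833 = 9.429 m.
Hydraulic radius R = A/P = 5.598/9.429 = 0.5937 m.
Manning's equation: Q = (1/n) A R^(2/3) S^(1/2) = (1/0.033) × 5.598 × 0.5937^(2/3) × 0.00041^(1/2) = 2.43 m³/s.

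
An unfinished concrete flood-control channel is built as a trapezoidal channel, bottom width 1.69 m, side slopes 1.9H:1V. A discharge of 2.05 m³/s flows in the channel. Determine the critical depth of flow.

At critical depth, Q² T / (g A³) = 1, i.e. A³/T = Q²/g = 2.05²/9.81 = 0.4284.
At y = 0.393 m: A³/T = 0.2759 — too small.
At y = 0.556 m: A³/T = 0.9363 — too large.
At y = 0.446 m: A³/T = 0.4282 — close enough.

y_c = 0.446 m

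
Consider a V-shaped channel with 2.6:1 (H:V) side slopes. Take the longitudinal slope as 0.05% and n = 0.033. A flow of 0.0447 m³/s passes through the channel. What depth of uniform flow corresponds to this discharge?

Manning's equation rearranged: A R^(2/3) = nQ / (1·√S) = 0.033 × 0.0447 / (√0.0005) = 0.06597.
At y = 0.389 m: A R^(2/3) = 0.1261 — too large.
At y = 0.261 m: A R^(2/3) = 0.04352 — too small.
At y = 0.305 m: A R^(2/3) = 0.06593 — close enough.

y_n = 0.305 m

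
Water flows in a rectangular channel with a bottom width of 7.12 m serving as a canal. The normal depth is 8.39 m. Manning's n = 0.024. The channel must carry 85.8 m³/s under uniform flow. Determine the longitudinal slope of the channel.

S = 0.00035

Flow area A = b·y = 7.12 × 8.39 = 59.74 m². Wetted perimeter P = b + 2y = 7.12 + 2×8.39 = 23.9 m.
Hydraulic radius R = A/P = 59.74/23.9 = 2.499 m.
From Manning's equation, S = [nQ / (1 A R^(2/3))]² = [0.024 × 85.8 / (1 × 59.74 × 2.499^(2/3))]² = 0.00035.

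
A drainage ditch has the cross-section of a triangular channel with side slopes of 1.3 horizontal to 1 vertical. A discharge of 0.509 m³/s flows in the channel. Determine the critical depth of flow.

At critical depth, Q² T / (g A³) = 1, i.e. A³/T = Q²/g = 0.509²/9.81 = 0.02641.
At y = 0.354 m: A³/T = 0.004698 — low.
At y = 0.561 m: A³/T = 0.04695 — high.
At y = 0.5 m: A³/T = 0.02641 — close enough.

y_c = 0.5 m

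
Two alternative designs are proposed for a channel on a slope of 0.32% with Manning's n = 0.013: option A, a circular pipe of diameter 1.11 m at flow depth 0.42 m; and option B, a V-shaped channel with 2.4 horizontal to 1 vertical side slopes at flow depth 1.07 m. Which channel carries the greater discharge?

channel B

Channel A: For a circular section of diameter D = 1.11 m at depth y = 0.42 m, the central angle is θ = 2 arccos(1 − 2y/D) = 2.65 rad. Then A = (D²/8)(θ − sin θ) = 0.3355 m² and P = Dθ/2 = 1.471 m. Hydraulic radius R = A/P = 0.3355/1.471 = 0.2281 m. Q_A = (1/0.013)·0.3355·0.2281^(2/3)·√0.0032 = 0.545 m³/s.
Channel B: For a triangular section with side slope z = 2.4: A = zy² = 2.4×1.07² = 2.748 m²; P = 2y√(1+z²) = 2×1.07×2.6 = 5.564 m. Hydraulic radius R = A/P = 2.748/5.564 = 0.4938 m. Q_B = (1/0.013)·2.748·0.4938^(2/3)·√0.0032 = 7.47 m³/s.
Q_A = 0.545 m³/s vs Q_B = 7.47 m³/s, so channel B carries more.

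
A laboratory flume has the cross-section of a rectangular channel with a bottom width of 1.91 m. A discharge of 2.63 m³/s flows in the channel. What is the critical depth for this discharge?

For a rectangular channel, critical depth y_c = (q²/g)^(1/3) where q = Q/b = 2.63/1.91 = 1.377 m²/s.
So y_c = (1.377²/9.81)^(1/3) = 0.578 m.

y_c = 0.578 m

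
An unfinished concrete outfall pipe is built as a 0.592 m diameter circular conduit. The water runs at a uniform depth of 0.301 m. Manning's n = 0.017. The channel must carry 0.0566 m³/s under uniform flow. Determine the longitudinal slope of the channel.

S = 0.00059

For a circular section of diameter D = 0.592 m at depth y = 0.301 m, the central angle is θ = 2 arccos(1 − 2y/D) = 3.175 rad. Then A = (D²/8)(θ − sin θ) = 0.1406 m² and P = Dθ/2 = 0.9399 m.
Hydraulic radius R = A/P = 0.1406/0.9399 = 0.1496 m.
From Manning's equation, S = [nQ / (1 A R^(2/3))]² = [0.017 × 0.0566 / (1 × 0.1406 × 0.1496^(2/3))]² = 0.00059.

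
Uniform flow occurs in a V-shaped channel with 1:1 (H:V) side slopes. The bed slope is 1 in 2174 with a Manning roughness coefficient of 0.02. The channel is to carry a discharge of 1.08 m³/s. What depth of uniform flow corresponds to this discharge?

y_n = 1.3 m

Manning's equation rearranged: A R^(2/3) = nQ / (1·√S) = 0.02 × 1.08 / (√0.00046) = 1.007.
At y = 1.02 m: A R^(2/3) = 0.5271 — too small.
At y = 1.62 m: A R^(2/3) = 1.81 — too large.
At y = 1.3 m: A R^(2/3) = 1.007 — close enough.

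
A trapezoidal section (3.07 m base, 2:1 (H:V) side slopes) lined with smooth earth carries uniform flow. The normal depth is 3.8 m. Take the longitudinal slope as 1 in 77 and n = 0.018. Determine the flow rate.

Q = 410 m³/s

With bottom width b = 3.07 m and side slope z = 2: A = (b + zy)y = (3.07 + 2×3.8)×3.8 = 40.55 m²; P = b + 2y√(1+z²) = 3.07 + 2×3.8×2.236 = 20.06 m.
Hydraulic radius R = A/P = 40.55/20.06 = 2.021 m.
Manning's equation: Q = (1/n) A R^(2/3) S^(1/2) = (1/0.018) × 40.55 × 2.021^(2/3) × 0.01299^(1/2) = 410 m³/s.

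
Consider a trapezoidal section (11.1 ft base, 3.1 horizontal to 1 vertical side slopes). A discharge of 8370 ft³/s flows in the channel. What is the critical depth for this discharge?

y_c = 11.9 ft

At critical depth, Q² T / (g A³) = 1, i.e. A³/T = Q²/g = 8370²/32.2 = 2176000.
At y = 15.1 ft: A³/T = 6385000 — too large.
At y = 8.12 ft: A³/T = 415800 — too small.
At y = 11.9 ft: A³/T = 2194000 — close enough.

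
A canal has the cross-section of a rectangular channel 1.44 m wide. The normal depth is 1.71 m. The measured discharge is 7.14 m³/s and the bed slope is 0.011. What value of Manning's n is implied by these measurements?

n = 0.023

Flow area A = b·y = 1.44 × 1.71 = 2.462 m². Wetted perimeter P = b + 2y = 1.44 + 2×1.71 = 4.86 m.
Hydraulic radius R = A/P = 2.462/4.86 = 0.5067 m.
Rearranging Manning's equation: n = (1/Q) A R^(2/3) S^(1/2) = (1/7.14) × 2.462 × 0.5067^(2/3) × √0.011 = 0.023.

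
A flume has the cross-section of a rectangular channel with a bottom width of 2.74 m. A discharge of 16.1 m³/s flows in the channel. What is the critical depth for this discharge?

y_c = 1.52 m

For a rectangular channel, critical depth y_c = (q²/g)^(1/3) where q = Q/b = 16.1/2.74 = 5.876 m²/s.
So y_c = (5.876²/9.81)^(1/3) = 1.52 m.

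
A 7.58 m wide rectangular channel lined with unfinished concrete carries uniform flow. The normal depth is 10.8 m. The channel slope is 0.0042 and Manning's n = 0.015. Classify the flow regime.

subcritical

Flow area A = b·y = 7.58 × 10.8 = 81.86 m². Wetted perimeter P = b + 2y = 7.58 + 2×10.8 = 29.18 m.
Hydraulic radius R = A/P = 81.86/29.18 = 2.805 m.
V = (1/n) R^(2/3) √S = (1/0.015) × 2.805^(2/3) × √0.0042 = 8.594 m/s. Hydraulic depth D_h = A/T = 81.86/7.58 = 10.8 m.
Froude number Fr = V/√(g·D_h) = 8.594/√(9.81×10.8) = 0.835, which is less than 1, so the flow is subcritical.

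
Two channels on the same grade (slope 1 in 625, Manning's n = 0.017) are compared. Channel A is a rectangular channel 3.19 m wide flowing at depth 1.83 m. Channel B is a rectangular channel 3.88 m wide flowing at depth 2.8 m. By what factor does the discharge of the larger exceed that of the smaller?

2.27

Channel A: Flow area A = b·y = 3.19 × 1.83 = 5.838 m². Wetted perimeter P = b + 2y = 3.19 + 2×1.83 = 6.85 m. Hydraulic radius R = A/P = 5.838/6.85 = 0.8522 m. Q_A = (1/0.017)·5.838·0.8522^(2/3)·√0.0016 = 12.35 m³/s.
Channel B: Flow area A = b·y = 3.88 × 2.8 = 10.86 m². Wetted perimeter P = b + 2y = 3.88 + 2×2.8 = 9.48 m. Hydraulic radius R = A/P = 10.86/9.48 = 1.146 m. Q_B = (1/0.017)·10.86·1.146^(2/3)·√0.0016 = 27.99 m³/s.
The larger discharge is 27.99 m³/s and the smaller is 12.35 m³/s; the ratio is 2.27.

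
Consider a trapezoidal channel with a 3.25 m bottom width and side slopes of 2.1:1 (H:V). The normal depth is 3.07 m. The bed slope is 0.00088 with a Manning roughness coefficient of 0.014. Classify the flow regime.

subcritical

With bottom width b = 3.25 m and side slope z = 2.1: A = (b + zy)y = (3.25 + 2.1×3.07)×3.07 = 29.77 m²; P = b + 2y√(1+z²) = 3.25 + 2×3.07×2.326 = 17.53 m.
Hydraulic radius R = A/P = 29.77/17.53 = 1.698 m.
V = (1/n) R^(2/3) √S = (1/0.014) × 1.698^(2/3) × √0.00088 = 3.016 m/s. Hydraulic depth D_h = A/T = 29.77/16.14 = 1.844 m.
Froude number Fr = V/√(g·D_h) = 3.016/√(9.81×1.844) = 0.709, which is less than 1, so the flow is subcritical.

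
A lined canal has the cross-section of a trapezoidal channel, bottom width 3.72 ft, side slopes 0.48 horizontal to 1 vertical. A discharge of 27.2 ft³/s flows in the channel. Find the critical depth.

At critical depth, Q² T / (g A³) = 1, i.e. A³/T = Q²/g = 27.2²/32.2 = 22.98.
Trying y = 1.25 ft: A³/T = 32 — high.
Trying y = 0.833 ft: A³/T = 8.943 — low.
Trying y = 1.13 ft: A³/T = 23.26 — matches.

y_c = 1.13 ft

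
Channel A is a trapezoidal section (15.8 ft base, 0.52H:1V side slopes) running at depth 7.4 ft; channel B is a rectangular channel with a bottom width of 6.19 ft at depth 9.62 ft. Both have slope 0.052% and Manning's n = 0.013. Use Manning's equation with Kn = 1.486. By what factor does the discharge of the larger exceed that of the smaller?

3.76

Channel A: With bottom width b = 15.8 ft and side slope z = 0.52: A = (b + zy)y = (15.8 + 0.52×7.4)×7.4 = 145.4 ft²; P = b + 2y√(1+z²) = 15.8 + 2×7.4×1.127 = 32.48 ft. Hydraulic radius R = A/P = 145.4/32.48 = 4.476 ft. Q_A = (1.486/0.013)·145.4·4.476^(2/3)·√0.00052 = 1029 ft³/s.
Channel B: Flow area A = b·y = 6.19 × 9.62 = 59.55 ft². Wetted perimeter P = b + 2y = 6.19 + 2×9.62 = 25.43 ft. Hydraulic radius R = A/P = 59.55/25.43 = 2.342 ft. Q_B = (1.486/0.013)·59.55·2.342^(2/3)·√0.00052 = 273.7 ft³/s.
The larger discharge is 1029 ft³/s and the smaller is 273.7 ft³/s; the ratio is 3.76.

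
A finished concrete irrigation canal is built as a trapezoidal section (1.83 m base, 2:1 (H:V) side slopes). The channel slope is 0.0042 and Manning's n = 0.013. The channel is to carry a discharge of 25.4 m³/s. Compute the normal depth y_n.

y_n = 1.34 m

Manning's equation rearranged: A R^(2/3) = nQ / (1·√S) = 0.013 × 25.4 / (√0.0042) = 5.095.
Try y = 1.2 m: A R^(2/3) = 4.022 — low.
Try y = 1.62 m: A R^(2/3) = 7.685 — high.
Try y = 1.34 m: A R^(2/3) = 5.088 — matches.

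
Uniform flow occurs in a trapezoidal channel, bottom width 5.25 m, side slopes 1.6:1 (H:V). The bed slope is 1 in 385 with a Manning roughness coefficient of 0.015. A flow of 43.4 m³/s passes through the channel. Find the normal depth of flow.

Manning's equation rearranged: A R^(2/3) = nQ / (1·√S) = 0.015 × 43.4 / (√0.002597) = 12.77.
At y = 1.98 m: A R^(2/3) = 19.96 — high.
At y = 1.12 m: A R^(2/3) = 6.978 — low.
At y = 1.56 m: A R^(2/3) = 12.76 — close enough.

y_n = 1.56 m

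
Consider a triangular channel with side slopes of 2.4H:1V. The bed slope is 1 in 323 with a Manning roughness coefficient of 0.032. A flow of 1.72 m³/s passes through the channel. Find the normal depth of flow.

y_n = 0.87 m

Manning's equation rearranged: A R^(2/3) = nQ / (1·√S) = 0.032 × 1.72 / (√0.003096) = 0.9892.
Trying y = 1.03 m: A R^(2/3) = 1.551 — high.
Trying y = 0.633 m: A R^(2/3) = 0.4234 — low.
Trying y = 0.87 m: A R^(2/3) = 0.9887 — close enough.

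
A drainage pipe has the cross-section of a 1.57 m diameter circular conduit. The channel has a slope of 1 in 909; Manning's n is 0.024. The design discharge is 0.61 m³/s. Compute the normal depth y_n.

y_n = 0.715 m

Manning's equation rearranged: A R^(2/3) = nQ / (1·√S) = 0.024 × 0.61 / (√0.0011) = 0.4414.
Try y = 0.807 m: A R^(2/3) = 0.5437 — too large.
Try y = 0.715 m: A R^(2/3) = 0.4415 — close enough.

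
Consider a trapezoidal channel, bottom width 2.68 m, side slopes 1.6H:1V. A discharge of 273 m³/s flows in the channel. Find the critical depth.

At critical depth, Q² T / (g A³) = 1, i.e. A³/T = Q²/g = 273²/9.81 = 7597.
At y = 5.96 m: A³/T = 17740 — high.
At y = 3.83 m: A³/T = 2570 — low.
At y = 4.92 m: A³/T = 7595 — close enough.

y_c = 4.92 m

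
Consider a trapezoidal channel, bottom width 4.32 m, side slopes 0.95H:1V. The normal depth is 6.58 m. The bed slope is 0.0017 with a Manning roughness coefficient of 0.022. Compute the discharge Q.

With bottom width b = 4.32 m and side slope z = 0.95: A = (b + zy)y = (4.32 + 0.95×6.58)×6.58 = 69.56 m²; P = b + 2y√(1+z²) = 4.32 + 2×6.58×1.379 = 22.47 m.
Hydraulic radius R = A/P = 69.56/22.47 = 3.095 m.
Manning's equation: Q = (1/n) A R^(2/3) S^(1/2) = (1/0.022) × 69.56 × 3.095^(2/3) × 0.0017^(1/2) = 277 m³/s.

Q = 277 m³/s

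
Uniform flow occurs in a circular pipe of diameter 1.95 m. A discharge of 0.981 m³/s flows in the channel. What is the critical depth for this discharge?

y_c = 0.465 m

At critical depth, Q² T / (g A³) = 1, i.e. A³/T = Q²/g = 0.981²/9.81 = 0.0981.
At y = 0.545 m: A³/T = 0.1819 — over.
At y = 0.341 m: A³/T = 0.0291 — short.
At y = 0.465 m: A³/T = 0.09803 — ≈ 0.0981.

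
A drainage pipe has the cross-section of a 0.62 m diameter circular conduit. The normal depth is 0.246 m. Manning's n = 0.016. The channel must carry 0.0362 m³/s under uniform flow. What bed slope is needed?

S = 0.000401

For a circular section of diameter D = 0.62 m at depth y = 0.246 m, the central angle is θ = 2 arccos(1 − 2y/D) = 2.726 rad. Then A = (D²/8)(θ − sin θ) = 0.1116 m² and P = Dθ/2 = 0.845 m.
Hydraulic radius R = A/P = 0.1116/0.845 = 0.132 m.
From Manning's equation, S = [nQ / (1 A R^(2/3))]² = [0.016 × 0.0362 / (1 × 0.1116 × 0.132^(2/3))]² = 0.000401.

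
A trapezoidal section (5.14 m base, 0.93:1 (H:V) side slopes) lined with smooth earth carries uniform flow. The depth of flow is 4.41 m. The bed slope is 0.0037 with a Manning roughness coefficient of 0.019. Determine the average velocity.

V = 5.69 m/s

With bottom width b = 5.14 m and side slope z = 0.93: A = (b + zy)y = (5.14 + 0.93×4.41)×4.41 = 40.75 m²; P = b + 2y√(1+z²) = 5.14 + 2×4.41×1.366 = 17.18 m.
Hydraulic radius R = A/P = 40.75/17.18 = 2.372 m.
From Manning's equation, V = (1/n) R^(2/3) S^(1/2) = (1/0.019) × 2.372^(2/3) × 0.0037^(1/2) = 5.69 m/s.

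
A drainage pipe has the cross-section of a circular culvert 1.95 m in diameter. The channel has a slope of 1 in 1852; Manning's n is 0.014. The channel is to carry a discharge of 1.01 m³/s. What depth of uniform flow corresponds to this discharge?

y_n = 0.77 m

Manning's equation rearranged: A R^(2/3) = nQ / (1·√S) = 0.014 × 1.01 / (√0.00054) = 0.6085.
At y = 0.868 m: A R^(2/3) = 0.7558 — over.
At y = 0.589 m: A R^(2/3) = 0.3671 — short.
At y = 0.77 m: A R^(2/3) = 0.6088 — close enough.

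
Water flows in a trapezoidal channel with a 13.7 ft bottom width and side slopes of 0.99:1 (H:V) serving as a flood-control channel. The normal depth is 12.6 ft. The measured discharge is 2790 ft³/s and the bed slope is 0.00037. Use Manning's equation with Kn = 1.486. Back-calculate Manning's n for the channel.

With bottom width b = 13.7 ft and side slope z = 0.99: A = (b + zy)y = (13.7 + 0.99×12.6)×12.6 = 329.8 ft²; P = b + 2y√(1+z²) = 13.7 + 2×12.6×1.407 = 49.16 ft.
Hydraulic radius R = A/P = 329.8/49.16 = 6.708 ft.
Rearranging Manning's equation: n = (1.486/Q) A R^(2/3) S^(1/2) = (1.486/2790) × 329.8 × 6.708^(2/3) × √0.00037 = 0.012.

n = 0.012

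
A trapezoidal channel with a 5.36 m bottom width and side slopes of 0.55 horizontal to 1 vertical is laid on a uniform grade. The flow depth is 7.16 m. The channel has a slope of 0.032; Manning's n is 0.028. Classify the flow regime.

With bottom width b = 5.36 m and side slope z = 0.55: A = (b + zy)y = (5.36 + 0.55×7.16)×7.16 = 66.57 m²; P = b + 2y√(1+z²) = 5.36 + 2×7.16×1.141 = 21.7 m.
Hydraulic radius R = A/P = 66.57/21.7 = 3.067 m.
V = (1/n) R^(2/3) √S = (1/0.028) × 3.067^(2/3) × √0.032 = 13.49 m/s. Hydraulic depth D_h = A/T = 66.57/13.24 = 5.03 m.
Froude number Fr = V/√(g·D_h) = 13.49/√(9.81×5.03) = 1.92, which is greater than 1, so the flow is supercritical.

supercritical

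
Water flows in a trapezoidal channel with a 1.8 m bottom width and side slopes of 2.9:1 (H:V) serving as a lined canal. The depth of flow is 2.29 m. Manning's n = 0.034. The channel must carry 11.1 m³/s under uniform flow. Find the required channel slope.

S = 0.000293

With bottom width b = 1.8 m and side slope z = 2.9: A = (b + zy)y = (1.8 + 2.9×2.29)×2.29 = 19.33 m²; P = b + 2y√(1+z²) = 1.8 + 2×2.29×3.068 = 15.85 m.
Hydraulic radius R = A/P = 19.33/15.85 = 1.22 m.
From Manning's equation, S = [nQ / (1 A R^(2/3))]² = [0.034 × 11.1 / (1 × 19.33 × 1.22^(2/3))]² = 0.000293.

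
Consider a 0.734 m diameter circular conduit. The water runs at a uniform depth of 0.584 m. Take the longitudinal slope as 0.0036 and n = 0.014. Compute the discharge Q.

Q = 0.569 m³/s

For a circular section of diameter D = 0.734 m at depth y = 0.584 m, the central angle is θ = 2 arccos(1 − 2y/D) = 4.407 rad. Then A = (D²/8)(θ − sin θ) = 0.361 m² and P = Dθ/2 = 1.617 m.
Hydraulic radius R = A/P = 0.361/1.617 = 0.2232 m.
Manning's equation: Q = (1/n) A R^(2/3) S^(1/2) = (1/0.014) × 0.361 × 0.2232^(2/3) × 0.0036^(1/2) = 0.569 m³/s.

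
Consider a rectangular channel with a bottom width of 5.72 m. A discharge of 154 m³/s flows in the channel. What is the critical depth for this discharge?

y_c = 4.2 m

For a rectangular channel, critical depth y_c = (q²/g)^(1/3) where q = Q/b = 154/5.72 = 26.92 m²/s.
So y_c = (26.92²/9.81)^(1/3) = 4.2 m.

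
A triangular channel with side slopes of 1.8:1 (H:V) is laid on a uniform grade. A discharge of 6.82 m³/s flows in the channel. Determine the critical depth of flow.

At critical depth, Q² T / (g A³) = 1, i.e. A³/T = Q²/g = 6.82²/9.81 = 4.741.
Try y = 1.03 m: A³/T = 1.878 — too small.
Try y = 1.46 m: A³/T = 10.75 — too large.
Try y = 1.24 m: A³/T = 4.749 — matches.

y_c = 1.24 m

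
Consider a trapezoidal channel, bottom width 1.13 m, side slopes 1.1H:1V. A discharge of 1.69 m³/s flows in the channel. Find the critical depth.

y_c = 0.513 m

At critical depth, Q² T / (g A³) = 1, i.e. A³/T = Q²/g = 1.69²/9.81 = 0.2911.
Try y = 0.425 m: A³/T = 0.1516 — short.
Try y = 0.604 m: A³/T = 0.5178 — over.
Try y = 0.513 m: A³/T = 0.2907 — close enough.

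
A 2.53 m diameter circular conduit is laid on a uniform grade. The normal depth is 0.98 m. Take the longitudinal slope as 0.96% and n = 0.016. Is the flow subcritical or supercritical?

supercritical

For a circular section of diameter D = 2.53 m at depth y = 0.98 m, the central angle is θ = 2 arccos(1 − 2y/D) = 2.687 rad. Then A = (D²/8)(θ − sin θ) = 1.799 m² and P = Dθ/2 = 3.399 m.
Hydraulic radius R = A/P = 1.799/3.399 = 0.5292 m.
V = (1/n) R^(2/3) √S = (1/0.016) × 0.5292^(2/3) × √0.0096 = 4.006 m/s. Hydraulic depth D_h = A/T = 1.799/2.465 = 0.7297 m.
Froude number Fr = V/√(g·D_h) = 4.006/√(9.81×0.7297) = 1.5, which is greater than 1, so the flow is supercritical.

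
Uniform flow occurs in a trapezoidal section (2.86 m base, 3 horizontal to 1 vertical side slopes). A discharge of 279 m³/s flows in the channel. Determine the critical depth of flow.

y_c = 4.01 m

At critical depth, Q² T / (g A³) = 1, i.e. A³/T = Q²/g = 279²/9.81 = 7935.
At y = 4.71 m: A³/T = 16470 — too large.
At y = 4.01 m: A³/T = 7908 — matches.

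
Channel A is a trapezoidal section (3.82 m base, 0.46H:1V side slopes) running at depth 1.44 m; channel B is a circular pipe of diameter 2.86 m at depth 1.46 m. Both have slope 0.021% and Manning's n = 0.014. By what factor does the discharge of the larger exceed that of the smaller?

Channel A: With bottom width b = 3.82 m and side slope z = 0.46: A = (b + zy)y = (3.82 + 0.46×1.44)×1.44 = 6.455 m²; P = b + 2y√(1+z²) = 3.82 + 2×1.44×1.101 = 6.99 m. Hydraulic radius R = A/P = 6.455/6.99 = 0.9234 m. Q_A = (1/0.014)·6.455·0.9234^(2/3)·√0.00021 = 6.336 m³/s.
Channel B: For a circular section of diameter D = 2.86 m at depth y = 1.46 m, the central angle is θ = 2 arccos(1 − 2y/D) = 3.184 rad. Then A = (D²/8)(θ − sin θ) = 3.298 m² and P = Dθ/2 = 4.552 m. Hydraulic radius R = A/P = 3.298/4.552 = 0.7244 m. Q_B = (1/0.014)·3.298·0.7244^(2/3)·√0.00021 = 2.753 m³/s.
The larger discharge is 6.336 m³/s and the smaller is 2.753 m³/s; the ratio is 2.3.

2.3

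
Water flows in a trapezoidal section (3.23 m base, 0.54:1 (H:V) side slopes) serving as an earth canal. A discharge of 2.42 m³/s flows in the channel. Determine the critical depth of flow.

y_c = 0.377 m

At critical depth, Q² T / (g A³) = 1, i.e. A³/T = Q²/g = 2.42²/9.81 = 0.597.
Try y = 0.454 m: A³/T = 1.056 — over.
Try y = 0.324 m: A³/T = 0.3751 — short.
Try y = 0.377 m: A³/T = 0.5964 — matches.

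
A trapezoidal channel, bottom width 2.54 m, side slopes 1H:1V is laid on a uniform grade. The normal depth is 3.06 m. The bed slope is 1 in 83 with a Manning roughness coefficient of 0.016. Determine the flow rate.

With bottom width b = 2.54 m and side slope z = 1: A = (b + zy)y = (2.54 + 1×3.06)×3.06 = 17.14 m²; P = b + 2y√(1+z²) = 2.54 + 2×3.06×1.414 = 11.19 m.
Hydraulic radius R = A/P = 17.14/11.19 = 1.531 m.
Manning's equation: Q = (1/n) A R^(2/3) S^(1/2) = (1/0.016) × 17.14 × 1.531^(2/3) × 0.01205^(1/2) = 156 m³/s.

Q = 156 m³/s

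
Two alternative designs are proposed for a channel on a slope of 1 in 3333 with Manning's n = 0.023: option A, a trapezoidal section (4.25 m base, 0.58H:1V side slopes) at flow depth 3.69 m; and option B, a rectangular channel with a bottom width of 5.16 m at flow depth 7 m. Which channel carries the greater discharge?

channel B

Channel A: With bottom width b = 4.25 m and side slope z = 0.58: A = (b + zy)y = (4.25 + 0.58×3.69)×3.69 = 23.58 m²; P = b + 2y√(1+z²) = 4.25 + 2×3.69×1.156 = 12.78 m. Hydraulic radius R = A/P = 23.58/12.78 = 1.845 m. Q_A = (1/0.023)·23.58·1.845^(2/3)·√0.0003 = 26.71 m³/s.
Channel B: Flow area A = b·y = 5.16 × 7 = 36.12 m². Wetted perimeter P = b + 2y = 5.16 + 2×7 = 19.16 m. Hydraulic radius R = A/P = 36.12/19.16 = 1.885 m. Q_B = (1/0.023)·36.12·1.885^(2/3)·√0.0003 = 41.51 m³/s.
Q_A = 26.71 m³/s vs Q_B = 41.51 m³/s, so channel B carries more.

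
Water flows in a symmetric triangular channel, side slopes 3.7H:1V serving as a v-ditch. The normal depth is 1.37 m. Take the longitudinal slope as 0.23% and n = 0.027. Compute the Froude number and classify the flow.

subcritical

For a triangular section with side slope z = 3.7: A = zy² = 3.7×1.37² = 6.945 m²; P = 2y√(1+z²) = 2×1.37×3.833 = 10.5 m.
Hydraulic radius R = A/P = 6.945/10.5 = 0.6613 m.
V = (1/n) R^(2/3) √S = (1/0.027) × 0.6613^(2/3) × √0.0023 = 1.348 m/s. Hydraulic depth D_h = A/T = 6.945/10.14 = 0.685 m.
Froude number Fr = V/√(g·D_h) = 1.348/√(9.81×0.685) = 0.52, which is less than 1, so the flow is subcritical.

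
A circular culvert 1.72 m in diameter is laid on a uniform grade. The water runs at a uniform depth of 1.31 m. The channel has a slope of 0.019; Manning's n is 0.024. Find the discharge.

Q = 7.06 m³/s

For a circular section of diameter D = 1.72 m at depth y = 1.31 m, the central angle is θ = 2 arccos(1 − 2y/D) = 4.243 rad. Then A = (D²/8)(θ − sin θ) = 1.899 m² and P = Dθ/2 = 3.649 m.
Hydraulic radius R = A/P = 1.899/3.649 = 0.5204 m.
Manning's equation: Q = (1/n) A R^(2/3) S^(1/2) = (1/0.024) × 1.899 × 0.5204^(2/3) × 0.019^(1/2) = 7.06 m³/s.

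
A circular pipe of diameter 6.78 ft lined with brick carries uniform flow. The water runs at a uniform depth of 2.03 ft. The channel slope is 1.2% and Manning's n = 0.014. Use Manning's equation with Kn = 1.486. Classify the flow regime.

supercritical

For a circular section of diameter D = 6.78 ft at depth y = 2.03 ft, the central angle is θ = 2 arccos(1 − 2y/D) = 2.316 rad. Then A = (D²/8)(θ − sin θ) = 9.085 ft² and P = Dθ/2 = 7.851 ft.
Hydraulic radius R = A/P = 9.085/7.851 = 1.157 ft.
V = (1.486/n) R^(2/3) √S = (1.486/0.014) × 1.157^(2/3) × √0.012 = 12.82 ft/s. Hydraulic depth D_h = A/T = 9.085/6.21 = 1.463 ft.
Froude number Fr = V/√(g·D_h) = 12.82/√(32.2×1.463) = 1.87, which is greater than 1, so the flow is supercritical.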